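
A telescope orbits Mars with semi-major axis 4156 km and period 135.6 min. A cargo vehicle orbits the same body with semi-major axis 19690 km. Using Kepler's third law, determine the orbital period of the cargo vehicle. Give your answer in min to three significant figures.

Kepler's third law: T² ∝ a³, so T₂ = T₁ (a₂/a₁)^(3/2).
a₂/a₁ = 4.738, (a₂/a₁)^(3/2) = 10.31.
T₂ = 135.6 × 10.31 = 1398 min.

T₂ ≈ 1400 min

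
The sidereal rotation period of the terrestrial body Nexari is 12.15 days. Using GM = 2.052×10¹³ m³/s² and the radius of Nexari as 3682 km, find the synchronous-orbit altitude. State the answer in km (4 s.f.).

h_sync ≈ 79370 km

T = 12.15 days = 1.050×10⁶ s.
A synchronous orbit has period T, so by Kepler's third law a = (μT²/4π²)^(1/3).
μT²/4π² = 2.052×10¹³ × (1.050×10⁶)² / 39.48 = 5.728×10²³ m³.
a = 8.305×10⁷ m = 83049 km.
Altitude h = a − R = 83049 − 3682 = 79367 km.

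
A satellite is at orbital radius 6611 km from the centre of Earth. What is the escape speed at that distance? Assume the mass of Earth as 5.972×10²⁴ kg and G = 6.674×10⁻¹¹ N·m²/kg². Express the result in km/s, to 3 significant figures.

μ = GM = 6.674×10⁻¹¹ × 5.972×10²⁴ = 3.986×10¹⁴ m³/s².
r = 6611 km = 6.611×10⁶ m.
Escape speed v_esc = √(2μ/r) = √(2 × 3.986×10¹⁴ / 6.611×10⁶) = √(1.206×10⁸) = 10980 m/s.
= 10.98 km/s.

v_esc ≈ 11.0 km/s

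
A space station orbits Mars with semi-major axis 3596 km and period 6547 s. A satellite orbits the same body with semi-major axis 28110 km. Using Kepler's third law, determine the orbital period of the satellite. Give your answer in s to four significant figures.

Kepler's third law: T² ∝ a³, so T₂ = T₁ (a₂/a₁)^(3/2).
a₂/a₁ = 7.817, (a₂/a₁)^(3/2) = 21.86.
T₂ = 6547 × 21.86 = 1.431×10⁵ s.

T₂ ≈ 1.431×10⁵ s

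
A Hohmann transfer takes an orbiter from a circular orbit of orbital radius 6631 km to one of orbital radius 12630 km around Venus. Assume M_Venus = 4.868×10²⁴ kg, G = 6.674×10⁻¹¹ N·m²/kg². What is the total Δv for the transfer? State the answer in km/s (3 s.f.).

Δv_total ≈ 1.88 km/s

μ = GM = 6.674×10⁻¹¹ × 4.868×10²⁴ = 3.249×10¹⁴ m³/s².
r₁ = 6631 km = 6.631×10⁶ m.
r₂ = 12630 km = 1.263×10⁷ m.
Transfer ellipse a_t = (r₁ + r₂)/2 = 9.630×10⁶ m.
At r₁: circular v_c1 = √(μ/r₁) = 7000 m/s; transfer-periapsis v_p = √[μ(2/r₁ − 1/a_t)] = 8016 m/s.
Δv₁ = v_p − v_c1 = 1016 m/s.
At r₂: circular v_c2 = √(μ/r₂) = 5072 m/s; transfer-apoapsis v_a = √[μ(2/r₂ − 1/a_t)] = 4209 m/s.
Δv₂ = v_c2 − v_a = 863.3 m/s.
Total Δv = Δv₁ + Δv₂ = 1880 m/s = 1.880 km/s.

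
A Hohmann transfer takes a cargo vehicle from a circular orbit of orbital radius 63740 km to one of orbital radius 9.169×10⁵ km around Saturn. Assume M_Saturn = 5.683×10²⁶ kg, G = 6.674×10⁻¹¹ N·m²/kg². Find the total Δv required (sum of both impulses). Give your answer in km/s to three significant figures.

μ = GM = 6.674×10⁻¹¹ × 5.683×10²⁶ = 3.793×10¹⁶ m³/s².
r₁ = 63740 km = 6.374×10⁷ m.
r₂ = 9.169×10⁵ km = 9.169×10⁸ m.
Transfer ellipse a_t = (r₁ + r₂)/2 = 4.903×10⁸ m.
At r₁: circular v_c1 = √(μ/r₁) = 24390 m/s; transfer-perikrone v_p = √[μ(2/r₁ − 1/a_t)] = 33360 m/s.
Δv₁ = v_p − v_c1 = 8964 m/s.
At r₂: circular v_c2 = √(μ/r₂) = 6432 m/s; transfer-apokrone v_a = √[μ(2/r₂ − 1/a_t)] = 2319 m/s.
Δv₂ = v_c2 − v_a = 4113 m/s.
Total Δv = Δv₁ + Δv₂ = 13080 m/s = 13.08 km/s.

Δv_total ≈ 13.1 km/s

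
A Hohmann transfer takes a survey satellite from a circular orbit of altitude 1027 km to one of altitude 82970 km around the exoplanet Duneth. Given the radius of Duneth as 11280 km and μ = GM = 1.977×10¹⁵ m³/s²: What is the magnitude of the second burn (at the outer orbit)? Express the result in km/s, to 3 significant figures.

r₁ = 11280 + 1027 = 12307 km = 1.2307×10⁷ m.
r₂ = 11280 + 82970 = 94250 km = 9.4250×10⁷ m.
Transfer ellipse a_t = (r₁ + r₂)/2 = 5.328×10⁷ m.
At r₁: circular v_c1 = √(μ/r₁) = 12670 m/s; transfer-periapsis v_p = √[μ(2/r₁ − 1/a_t)] = 16860 m/s.
At r₂: circular v_c2 = √(μ/r₂) = 4580 m/s; transfer-apoapsis v_a = √[μ(2/r₂ − 1/a_t)] = 2201 m/s.
Δv₂ = v_c2 − v_a = 2379 m/s.
= 2.379 km/s.

Δv ≈ 2.38 km/s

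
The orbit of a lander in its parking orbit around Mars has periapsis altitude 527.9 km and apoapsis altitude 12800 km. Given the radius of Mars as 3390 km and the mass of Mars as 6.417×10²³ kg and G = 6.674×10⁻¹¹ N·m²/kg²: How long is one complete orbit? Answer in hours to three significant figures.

T ≈ 8.50 hours

μ = GM = 6.674×10⁻¹¹ × 6.417×10²³ = 4.283×10¹³ m³/s².
r_p = 3390 + 527.9 = 3917.9 km = 3.9179×10⁶ m.
r_a = 3390 + 12800 = 16190 km = 1.6190×10⁷ m.
Semi-major axis a = (r_p + r_a)/2 = (3917.9 + 16190)/2 = 10054 km = 1.005×10⁷ m.
By Kepler's third law T = 2π√(a³/μ) = 2π × 4.871×10³ = 3.061×10⁴ s.
= 8.502 hours.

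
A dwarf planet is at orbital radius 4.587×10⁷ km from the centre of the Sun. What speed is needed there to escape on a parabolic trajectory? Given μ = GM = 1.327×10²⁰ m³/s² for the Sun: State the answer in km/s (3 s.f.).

v_esc ≈ 76.1 km/s

r = 4.587×10⁷ km = 4.587×10¹⁰ m.
Escape speed v_esc = √(2μ/r) = √(2 × 1.327×10²⁰ / 4.587×10¹⁰) = √(5.786×10⁹) = 76070 m/s.
= 76.07 km/s.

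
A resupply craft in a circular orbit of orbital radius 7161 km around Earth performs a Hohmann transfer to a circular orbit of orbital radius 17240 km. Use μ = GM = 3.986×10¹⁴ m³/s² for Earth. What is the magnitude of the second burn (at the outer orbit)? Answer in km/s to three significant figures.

r₁ = 7161 km = 7.161×10⁶ m.
r₂ = 17240 km = 1.724×10⁷ m.
Transfer ellipse a_t = (r₁ + r₂)/2 = 1.220×10⁷ m.
At r₁: circular v_c1 = √(μ/r₁) = 7461 m/s; transfer-perigee v_p = √[μ(2/r₁ − 1/a_t)] = 8869 m/s.
At r₂: circular v_c2 = √(μ/r₂) = 4808 m/s; transfer-apogee v_a = √[μ(2/r₂ − 1/a_t)] = 3684 m/s.
Δv₂ = v_c2 − v_a = 1125 m/s.
= 1.125 km/s.

Δv ≈ 1.12 km/s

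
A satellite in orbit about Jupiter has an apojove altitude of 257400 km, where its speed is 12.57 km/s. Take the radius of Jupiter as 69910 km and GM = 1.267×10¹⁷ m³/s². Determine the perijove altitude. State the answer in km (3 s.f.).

perijove altitude ≈ 14000 km

r_a = 69910 + 257400 = 3.2731×10⁵ km = 3.273×10⁸ m.
Specific energy ε = v²/2 − μ/r = -3.081×10⁸ J/kg, so a = −μ/(2ε) = 2.056×10⁸ m.
The apsides satisfy r_p + r_a = 2a, so the perijove radius is 2a − r_a = 8.393×10⁷ m = 83930 km.
Perijove altitude = 83930 − 69910 = 14020 km.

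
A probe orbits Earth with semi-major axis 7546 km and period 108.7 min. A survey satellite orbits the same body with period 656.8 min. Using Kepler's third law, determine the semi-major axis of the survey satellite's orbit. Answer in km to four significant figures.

a₂ ≈ 25030 km

Kepler's third law: a³ ∝ T², so a₂ = a₁ (T₂/T₁)^(2/3).
T₂/T₁ = 6.042, (T₂/T₁)^(2/3) = 3.317.
a₂ = 7546 × 3.317 = 25030 km.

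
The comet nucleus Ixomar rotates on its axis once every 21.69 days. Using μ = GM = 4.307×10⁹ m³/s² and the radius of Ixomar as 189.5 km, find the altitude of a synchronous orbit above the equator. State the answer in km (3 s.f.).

h_sync ≈ 7070 km

T = 21.69 days = 1.874×10⁶ s.
A synchronous orbit has period T, so by Kepler's third law a = (μT²/4π²)^(1/3).
μT²/4π² = 4.307×10⁹ × (1.874×10⁶)² / 39.48 = 3.831×10²⁰ m³.
a = 7.263×10⁶ m = 7263.1 km.
Altitude h = a − R = 7263.1 − 189.5 = 7073.6 km.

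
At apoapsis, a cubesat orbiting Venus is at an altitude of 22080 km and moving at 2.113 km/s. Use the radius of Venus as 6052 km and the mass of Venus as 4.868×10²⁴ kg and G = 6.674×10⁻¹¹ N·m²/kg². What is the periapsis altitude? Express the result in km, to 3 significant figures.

μ = GM = 6.674×10⁻¹¹ × 4.868×10²⁴ = 3.249×10¹⁴ m³/s².
r_a = 6052 + 22080 = 28132 km = 2.813×10⁷ m.
Specific energy ε = v²/2 − μ/r = -9.316×10⁶ J/kg, so a = −μ/(2ε) = 1.744×10⁷ m.
The apsides satisfy r_p + r_a = 2a, so the periapsis radius is 2a − r_a = 6.741×10⁶ m = 6741.0 km.
Periapsis altitude = 6741.0 − 6052 = 688.96 km.

periapsis altitude ≈ 689 km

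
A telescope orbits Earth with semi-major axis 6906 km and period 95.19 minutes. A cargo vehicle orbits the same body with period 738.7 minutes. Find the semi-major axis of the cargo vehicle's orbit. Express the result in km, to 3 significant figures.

Kepler's third law: a³ ∝ T², so a₂ = a₁ (T₂/T₁)^(2/3).
T₂/T₁ = 7.760, (T₂/T₁)^(2/3) = 3.920.
a₂ = 6906 × 3.920 = 27070 km.

a₂ ≈ 27100 km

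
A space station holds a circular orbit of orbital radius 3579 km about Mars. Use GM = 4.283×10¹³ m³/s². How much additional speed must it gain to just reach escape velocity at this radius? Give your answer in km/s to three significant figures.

r = 3579 km = 3.579×10⁶ m.
Circular speed v_c = √(μ/r) = 3459 m/s.
Escape speed v_esc = √(2μ/r) = √2 × v_c = 4892 m/s.
Δv = v_esc − v_c = 1433 m/s = 1.433 km/s.

Δv ≈ 1.43 km/s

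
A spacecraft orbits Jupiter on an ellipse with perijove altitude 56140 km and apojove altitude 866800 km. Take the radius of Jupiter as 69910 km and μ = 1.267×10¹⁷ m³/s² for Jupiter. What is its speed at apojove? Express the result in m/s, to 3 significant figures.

v ≈ 5660 m/s

r_p = 69910 + 56140 = 126050 km = 1.2605×10⁸ m.
r_a = 69910 + 866800 = 936710 km = 9.3671×10⁸ m.
Semi-major axis a = (r_p + r_a)/2 = 5.3138×10⁵ km = 5.314×10⁸ m.
Vis-viva: v² = μ(2/r − 1/a) = 1.267×10¹⁷ × (2.135×10⁻⁹ − 1.882×10⁻⁹) = 3.209×10⁷ m²/s².
v = 5664 m/s.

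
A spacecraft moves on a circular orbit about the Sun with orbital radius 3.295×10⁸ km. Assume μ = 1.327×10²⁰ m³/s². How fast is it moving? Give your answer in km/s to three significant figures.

v ≈ 20.1 km/s

r = 3.295×10⁸ km = 3.295×10¹¹ m.
For a circular orbit v = √(μ/r) = √(1.327×10²⁰ / 3.295×10¹¹) = √(4.027×10⁸) = 20070 m/s.
That is 20.07 km/s.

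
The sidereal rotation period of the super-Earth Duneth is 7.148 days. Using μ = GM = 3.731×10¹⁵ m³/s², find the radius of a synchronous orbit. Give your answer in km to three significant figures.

r_sync ≈ 3.30×10⁵ km

T = 7.148 days = 6.176×10⁵ s.
A synchronous orbit has period T, so by Kepler's third law a = (μT²/4π²)^(1/3).
μT²/4π² = 3.731×10¹⁵ × (6.176×10⁵)² / 39.48 = 3.605×10²⁵ m³.
a = 3.303×10⁸ m = 3.3033×10⁵ km.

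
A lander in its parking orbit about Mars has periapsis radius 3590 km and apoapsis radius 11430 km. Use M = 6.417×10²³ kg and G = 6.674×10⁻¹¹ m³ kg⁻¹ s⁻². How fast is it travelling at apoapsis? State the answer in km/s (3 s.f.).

v ≈ 1.34 km/s

μ = GM = 6.674×10⁻¹¹ × 6.417×10²³ = 4.283×10¹³ m³/s².
Semi-major axis a = (r_p + r_a)/2 = 7510.0 km = 7.510×10⁶ m.
Vis-viva: v² = μ(2/r − 1/a) = 4.283×10¹³ × (1.750×10⁻⁷ − 1.332×10⁻⁷) = 1.791×10⁶ m²/s².
v = 1338 m/s = 1.338 km/s.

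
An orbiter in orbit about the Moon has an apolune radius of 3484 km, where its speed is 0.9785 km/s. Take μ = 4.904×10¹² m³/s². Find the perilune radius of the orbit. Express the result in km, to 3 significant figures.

perilune radius ≈ 1800 km

r_a = 3.484×10⁶ m.
Specific energy ε = v²/2 − μ/r = -9.288×10⁵ J/kg, so a = −μ/(2ε) = 2.640×10⁶ m.
The apsides satisfy r_p + r_a = 2a, so the perilune radius is 2a − r_a = 1.796×10⁶ m = 1795.7 km.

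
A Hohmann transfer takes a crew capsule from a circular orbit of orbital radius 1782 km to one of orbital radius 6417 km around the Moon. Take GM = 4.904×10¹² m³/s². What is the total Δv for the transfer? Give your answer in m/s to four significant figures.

Δv_total ≈ 714.4 m/s

r₁ = 1782 km = 1.782×10⁶ m.
r₂ = 6417 km = 6.417×10⁶ m.
Transfer ellipse a_t = (r₁ + r₂)/2 = 4.100×10⁶ m.
At r₁: circular v_c1 = √(μ/r₁) = 1659 m/s; transfer-perilune v_p = √[μ(2/r₁ − 1/a_t)] = 2075 m/s.
Δv₁ = v_p − v_c1 = 416.6 m/s.
At r₂: circular v_c2 = √(μ/r₂) = 874.2 m/s; transfer-apolune v_a = √[μ(2/r₂ − 1/a_t)] = 576.4 m/s.
Δv₂ = v_c2 − v_a = 297.8 m/s.
Total Δv = Δv₁ + Δv₂ = 714.4 m/s.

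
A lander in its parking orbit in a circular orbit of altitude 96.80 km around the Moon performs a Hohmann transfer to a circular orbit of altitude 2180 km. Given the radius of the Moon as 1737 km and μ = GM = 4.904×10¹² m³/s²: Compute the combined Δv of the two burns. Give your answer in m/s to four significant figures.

Δv_total ≈ 498.7 m/s

r₁ = 1737 + 96.80 = 1833.8 km = 1.8338×10⁶ m.
r₂ = 1737 + 2180 = 3917.0 km = 3.9170×10⁶ m.
Transfer ellipse a_t = (r₁ + r₂)/2 = 2.875×10⁶ m.
At r₁: circular v_c1 = √(μ/r₁) = 1635 m/s; transfer-perilune v_p = √[μ(2/r₁ − 1/a_t)] = 1909 m/s.
Δv₁ = v_p − v_c1 = 273.3 m/s.
At r₂: circular v_c2 = √(μ/r₂) = 1119 m/s; transfer-apolune v_a = √[μ(2/r₂ − 1/a_t)] = 893.6 m/s.
Δv₂ = v_c2 − v_a = 225.4 m/s.
Total Δv = Δv₁ + Δv₂ = 498.7 m/s.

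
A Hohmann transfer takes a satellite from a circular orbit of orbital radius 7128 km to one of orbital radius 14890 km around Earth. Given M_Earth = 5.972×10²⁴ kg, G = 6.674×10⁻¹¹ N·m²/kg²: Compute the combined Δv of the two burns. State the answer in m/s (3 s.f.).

Δv_total ≈ 2230 m/s

μ = GM = 6.674×10⁻¹¹ × 5.972×10²⁴ = 3.986×10¹⁴ m³/s².
r₁ = 7128 km = 7.128×10⁶ m.
r₂ = 14890 km = 1.489×10⁷ m.
Transfer ellipse a_t = (r₁ + r₂)/2 = 1.101×10⁷ m.
At r₁: circular v_c1 = √(μ/r₁) = 7478 m/s; transfer-perigee v_p = √[μ(2/r₁ − 1/a_t)] = 8696 m/s.
Δv₁ = v_p − v_c1 = 1219 m/s.
At r₂: circular v_c2 = √(μ/r₂) = 5174 m/s; transfer-apogee v_a = √[μ(2/r₂ − 1/a_t)] = 4163 m/s.
Δv₂ = v_c2 − v_a = 1011 m/s.
Total Δv = Δv₁ + Δv₂ = 2229 m/s.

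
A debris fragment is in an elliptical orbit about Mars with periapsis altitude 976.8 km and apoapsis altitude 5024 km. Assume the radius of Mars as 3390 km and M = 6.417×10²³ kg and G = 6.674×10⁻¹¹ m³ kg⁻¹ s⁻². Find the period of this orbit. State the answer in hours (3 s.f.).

μ = GM = 6.674×10⁻¹¹ × 6.417×10²³ = 4.283×10¹³ m³/s².
r_p = 3390 + 976.8 = 4366.8 km = 4.3668×10⁶ m.
r_a = 3390 + 5024 = 8414.0 km = 8.4140×10⁶ m.
Semi-major axis a = (r_p + r_a)/2 = (4366.8 + 8414.0)/2 = 6390.4 km = 6.390×10⁶ m.
By Kepler's third law T = 2π√(a³/μ) = 2π × 2.468×10³ = 1.551×10⁴ s.
= 4.308 hours.

T ≈ 4.31 hours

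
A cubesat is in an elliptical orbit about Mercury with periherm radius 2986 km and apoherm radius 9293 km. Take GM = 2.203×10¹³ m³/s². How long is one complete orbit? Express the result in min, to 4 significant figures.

Semi-major axis a = (r_p + r_a)/2 = (2986.0 + 9293.0)/2 = 6139.5 km = 6.140×10⁶ m.
By Kepler's third law T = 2π√(a³/μ) = 2π × 3.241×10³ = 2.036×10⁴ s.
= 339.4 min.

T ≈ 339.4 min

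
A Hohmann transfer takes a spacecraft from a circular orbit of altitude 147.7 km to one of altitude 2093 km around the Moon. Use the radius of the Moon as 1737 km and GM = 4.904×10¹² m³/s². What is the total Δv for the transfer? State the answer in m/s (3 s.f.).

Δv_total ≈ 467 m/s

r₁ = 1737 + 147.7 = 1884.7 km = 1.8847×10⁶ m.
r₂ = 1737 + 2093 = 3830.0 km = 3.8300×10⁶ m.
Transfer ellipse a_t = (r₁ + r₂)/2 = 2.857×10⁶ m.
At r₁: circular v_c1 = √(μ/r₁) = 1613 m/s; transfer-perilune v_p = √[μ(2/r₁ − 1/a_t)] = 1868 m/s.
Δv₁ = v_p − v_c1 = 254.5 m/s.
At r₂: circular v_c2 = √(μ/r₂) = 1132 m/s; transfer-apolune v_a = √[μ(2/r₂ − 1/a_t)] = 919.0 m/s.
Δv₂ = v_c2 − v_a = 212.6 m/s.
Total Δv = Δv₁ + Δv₂ = 467.0 m/s.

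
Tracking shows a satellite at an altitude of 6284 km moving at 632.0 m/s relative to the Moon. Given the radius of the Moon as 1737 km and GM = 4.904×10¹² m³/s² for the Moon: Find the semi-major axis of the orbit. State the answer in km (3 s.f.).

r = 1737 + 6284 = 8021.0 km = 8.021×10⁶ m.
Specific orbital energy ε = v²/2 − μ/r = (632.0)²/2 − 4.904×10¹²/8.021×10⁶ = -4.117×10⁵ J/kg.
Since ε = −μ/(2a), a = −μ/(2ε) = 5.956×10⁶ m = 5956.0 km.

a ≈ 5960 km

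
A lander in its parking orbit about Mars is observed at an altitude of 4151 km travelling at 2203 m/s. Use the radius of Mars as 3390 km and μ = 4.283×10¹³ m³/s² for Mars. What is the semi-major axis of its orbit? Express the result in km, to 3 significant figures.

r = 3390 + 4151 = 7541.0 km = 7.541×10⁶ m.
Specific orbital energy ε = v²/2 − μ/r = (2203)²/2 − 4.283×10¹³/7.541×10⁶ = -3.253×10⁶ J/kg.
Since ε = −μ/(2a), a = −μ/(2ε) = 6.583×10⁶ m = 6583.1 km.

a ≈ 6580 km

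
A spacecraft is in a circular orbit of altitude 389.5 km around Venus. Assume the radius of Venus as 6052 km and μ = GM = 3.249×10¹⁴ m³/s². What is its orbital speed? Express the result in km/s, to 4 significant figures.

r = 6052 + 389.5 = 6441.5 km = 6.4415×10⁶ m.
For a circular orbit v = √(μ/r) = √(3.249×10¹⁴ / 6.442×10⁶) = √(5.044×10⁷) = 7102 m/s.
That is 7.102 km/s.

v ≈ 7.102 km/s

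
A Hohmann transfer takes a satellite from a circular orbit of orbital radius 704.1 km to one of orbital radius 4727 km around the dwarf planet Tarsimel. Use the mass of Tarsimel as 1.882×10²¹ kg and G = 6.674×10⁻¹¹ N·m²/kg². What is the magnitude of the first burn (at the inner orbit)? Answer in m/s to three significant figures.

Δv ≈ 135 m/s

μ = GM = 6.674×10⁻¹¹ × 1.882×10²¹ = 1.256×10¹¹ m³/s².
r₁ = 704.1 km = 7.041×10⁵ m.
r₂ = 4727 km = 4.727×10⁶ m.
Transfer ellipse a_t = (r₁ + r₂)/2 = 2.716×10⁶ m.
At r₁: circular v_c1 = √(μ/r₁) = 422.4 m/s; transfer-periapsis v_p = √[μ(2/r₁ − 1/a_t)] = 557.2 m/s.
Δv₁ = v_p − v_c1 = 134.9 m/s.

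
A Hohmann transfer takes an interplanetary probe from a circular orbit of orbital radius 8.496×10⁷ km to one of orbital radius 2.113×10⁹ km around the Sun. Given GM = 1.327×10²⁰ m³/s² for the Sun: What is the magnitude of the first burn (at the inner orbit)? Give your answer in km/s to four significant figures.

r₁ = 8.496×10⁷ km = 8.496×10¹⁰ m.
r₂ = 2.113×10⁹ km = 2.113×10¹² m.
Transfer ellipse a_t = (r₁ + r₂)/2 = 1.099×10¹² m.
At r₁: circular v_c1 = √(μ/r₁) = 39520 m/s; transfer-perihelion v_p = √[μ(2/r₁ − 1/a_t)] = 54800 m/s.
Δv₁ = v_p − v_c1 = 15280 m/s.
= 15.28 km/s.

Δv ≈ 15.28 km/s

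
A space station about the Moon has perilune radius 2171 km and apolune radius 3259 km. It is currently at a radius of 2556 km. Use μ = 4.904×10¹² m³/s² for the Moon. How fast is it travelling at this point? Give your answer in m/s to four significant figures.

Semi-major axis a = (r_p + r_a)/2 = 2715.0 km = 2.715×10⁶ m.
Vis-viva: v² = μ(2/r − 1/a) = 4.904×10¹² × (7.825×10⁻⁷ − 3.683×10⁻⁷) = 2.031×10⁶ m²/s².
v = 1425 m/s.

v ≈ 1425 m/s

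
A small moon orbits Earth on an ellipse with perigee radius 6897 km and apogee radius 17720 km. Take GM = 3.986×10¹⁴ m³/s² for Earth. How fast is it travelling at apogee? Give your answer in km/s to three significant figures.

v ≈ 3.55 km/s

Semi-major axis a = (r_p + r_a)/2 = 12308 km = 1.231×10⁷ m.
Vis-viva: v² = μ(2/r − 1/a) = 3.986×10¹⁴ × (1.129×10⁻⁷ − 8.124×10⁻⁸) = 1.260×10⁷ m²/s².
v = 3550 m/s = 3.550 km/s.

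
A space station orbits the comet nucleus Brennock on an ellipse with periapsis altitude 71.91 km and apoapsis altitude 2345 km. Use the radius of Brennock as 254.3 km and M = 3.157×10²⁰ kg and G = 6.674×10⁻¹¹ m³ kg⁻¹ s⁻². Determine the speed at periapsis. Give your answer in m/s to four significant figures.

μ = GM = 6.674×10⁻¹¹ × 3.157×10²⁰ = 2.107×10¹⁰ m³/s².
r_p = 254.3 + 71.91 = 326.21 km = 3.2621×10⁵ m.
r_a = 254.3 + 2345 = 2599.3 km = 2.5993×10⁶ m.
Semi-major axis a = (r_p + r_a)/2 = 1462.8 km = 1.463×10⁶ m.
Vis-viva: v² = μ(2/r − 1/a) = 2.107×10¹⁰ × (6.131×10⁻⁶ − 6.836×10⁻⁷) = 1.148×10⁵ m²/s².
v = 338.8 m/s.

v ≈ 338.8 m/s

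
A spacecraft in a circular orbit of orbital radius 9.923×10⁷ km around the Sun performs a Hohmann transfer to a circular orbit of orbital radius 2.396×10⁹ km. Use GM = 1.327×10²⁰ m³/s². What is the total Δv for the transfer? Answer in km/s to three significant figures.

Δv_total ≈ 19.5 km/s

r₁ = 9.923×10⁷ km = 9.923×10¹⁰ m.
r₂ = 2.396×10⁹ km = 2.396×10¹² m.
Transfer ellipse a_t = (r₁ + r₂)/2 = 1.248×10¹² m.
At r₁: circular v_c1 = √(μ/r₁) = 36570 m/s; transfer-perihelion v_p = √[μ(2/r₁ − 1/a_t)] = 50680 m/s.
Δv₁ = v_p − v_c1 = 14110 m/s.
At r₂: circular v_c2 = √(μ/r₂) = 7442 m/s; transfer-aphelion v_a = √[μ(2/r₂ − 1/a_t)] = 2099 m/s.
Δv₂ = v_c2 − v_a = 5343 m/s.
Total Δv = Δv₁ + Δv₂ = 19450 m/s = 19.45 km/s.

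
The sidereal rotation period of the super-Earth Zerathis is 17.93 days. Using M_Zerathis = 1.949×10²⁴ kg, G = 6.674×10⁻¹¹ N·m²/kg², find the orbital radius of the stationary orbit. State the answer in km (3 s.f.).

μ = GM = 6.674×10⁻¹¹ × 1.949×10²⁴ = 1.301×10¹⁴ m³/s².
T = 17.93 days = 1.549×10⁶ s.
A synchronous orbit has period T, so by Kepler's third law a = (μT²/4π²)^(1/3).
μT²/4π² = 1.301×10¹⁴ × (1.549×10⁶)² / 39.48 = 7.907×10²⁴ m³.
a = 1.992×10⁸ m = 1.9922×10⁵ km.

r_sync ≈ 1.99×10⁵ km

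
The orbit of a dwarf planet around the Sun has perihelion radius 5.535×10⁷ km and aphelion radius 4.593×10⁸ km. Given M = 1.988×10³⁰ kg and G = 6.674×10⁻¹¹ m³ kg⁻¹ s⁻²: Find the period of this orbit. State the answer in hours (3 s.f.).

μ = GM = 6.674×10⁻¹¹ × 1.988×10³⁰ = 1.327×10²⁰ m³/s².
Semi-major axis a = (r_p + r_a)/2 = (5.5350×10⁷ + 4.5930×10⁸)/2 = 2.5732×10⁸ km = 2.573×10¹¹ m.
By Kepler's third law T = 2π√(a³/μ) = 2π × 1.133×10⁷ = 7.120×10⁷ s.
= 19780 hours.

T ≈ 19800 hours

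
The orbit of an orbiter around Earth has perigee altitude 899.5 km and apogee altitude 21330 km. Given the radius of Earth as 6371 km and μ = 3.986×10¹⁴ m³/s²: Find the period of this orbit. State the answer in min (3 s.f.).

r_p = 6371 + 899.5 = 7270.5 km = 7.2705×10⁶ m.
r_a = 6371 + 21330 = 27701 km = 2.7701×10⁷ m.
Semi-major axis a = (r_p + r_a)/2 = (7270.5 + 27701)/2 = 17486 km = 1.749×10⁷ m.
By Kepler's third law T = 2π√(a³/μ) = 2π × 3.662×10³ = 2.301×10⁴ s.
= 383.5 min.

T ≈ 384 min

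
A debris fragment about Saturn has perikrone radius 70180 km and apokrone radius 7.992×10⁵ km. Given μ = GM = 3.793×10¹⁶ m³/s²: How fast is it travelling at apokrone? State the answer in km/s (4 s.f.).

v ≈ 2.768 km/s

Semi-major axis a = (r_p + r_a)/2 = 4.3469×10⁵ km = 4.347×10⁸ m.
Vis-viva: v² = μ(2/r − 1/a) = 3.793×10¹⁶ × (2.503×10⁻⁹ − 2.300×10⁻⁹) = 7.662×10⁶ m²/s².
v = 2768 m/s = 2.768 km/s.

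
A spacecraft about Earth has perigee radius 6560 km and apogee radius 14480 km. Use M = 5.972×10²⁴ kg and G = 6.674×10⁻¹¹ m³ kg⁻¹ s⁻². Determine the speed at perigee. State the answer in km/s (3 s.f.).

v ≈ 9.14 km/s

μ = GM = 6.674×10⁻¹¹ × 5.972×10²⁴ = 3.986×10¹⁴ m³/s².
Semi-major axis a = (r_p + r_a)/2 = 10520 km = 1.052×10⁷ m.
Vis-viva: v² = μ(2/r − 1/a) = 3.986×10¹⁴ × (3.049×10⁻⁷ − 9.506×10⁻⁸) = 8.363×10⁷ m²/s².
v = 9145 m/s = 9.145 km/s.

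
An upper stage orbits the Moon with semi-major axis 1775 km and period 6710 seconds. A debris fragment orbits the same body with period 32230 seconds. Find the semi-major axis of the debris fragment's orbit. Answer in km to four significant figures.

a₂ ≈ 5053 km

Kepler's third law: a³ ∝ T², so a₂ = a₁ (T₂/T₁)^(2/3).
T₂/T₁ = 4.803, (T₂/T₁)^(2/3) = 2.847.
a₂ = 1775 × 2.847 = 5053 km.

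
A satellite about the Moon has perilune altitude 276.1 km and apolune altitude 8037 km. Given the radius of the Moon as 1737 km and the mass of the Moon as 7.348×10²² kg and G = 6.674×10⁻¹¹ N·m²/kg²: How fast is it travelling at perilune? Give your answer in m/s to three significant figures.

μ = GM = 6.674×10⁻¹¹ × 7.348×10²² = 4.904×10¹² m³/s².
r_p = 1737 + 276.1 = 2013.1 km = 2.0131×10⁶ m.
r_a = 1737 + 8037 = 9774.0 km = 9.7740×10⁶ m.
Semi-major axis a = (r_p + r_a)/2 = 5893.6 km = 5.894×10⁶ m.
Vis-viva: v² = μ(2/r − 1/a) = 4.904×10¹² × (9.935×10⁻⁷ − 1.697×10⁻⁷) = 4.040×10⁶ m²/s².
v = 2010 m/s.

v ≈ 2010 m/s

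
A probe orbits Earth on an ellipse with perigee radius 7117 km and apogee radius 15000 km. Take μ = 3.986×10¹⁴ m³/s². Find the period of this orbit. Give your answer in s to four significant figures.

Semi-major axis a = (r_p + r_a)/2 = (7117.0 + 15000)/2 = 11058 km = 1.106×10⁷ m.
By Kepler's third law T = 2π√(a³/μ) = 2π × 1.842×10³ = 1.157×10⁴ s.

T ≈ 11570 s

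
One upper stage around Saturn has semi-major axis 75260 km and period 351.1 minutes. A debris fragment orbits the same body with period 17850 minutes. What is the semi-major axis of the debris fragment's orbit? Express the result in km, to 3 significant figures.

a₂ ≈ 1.03×10⁶ km

Kepler's third law: a³ ∝ T², so a₂ = a₁ (T₂/T₁)^(2/3).
T₂/T₁ = 50.84, (T₂/T₁)^(2/3) = 13.72.
a₂ = 75260 × 13.72 = 1.033×10⁶ km.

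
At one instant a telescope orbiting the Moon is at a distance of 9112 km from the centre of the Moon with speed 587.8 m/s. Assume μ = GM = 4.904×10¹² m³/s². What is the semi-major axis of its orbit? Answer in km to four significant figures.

a ≈ 6710 km

r = 9.112×10⁶ m.
Vis-viva rearranged: 1/a = 2/r − v²/μ = 2.195×10⁻⁷ − 7.045×10⁻⁸ = 1.490×10⁻⁷ m⁻¹.
a = 6.710×10⁶ m = 6709.8 km.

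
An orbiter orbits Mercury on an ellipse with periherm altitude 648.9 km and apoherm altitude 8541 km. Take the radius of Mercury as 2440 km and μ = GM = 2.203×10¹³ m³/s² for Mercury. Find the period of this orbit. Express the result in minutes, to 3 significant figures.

T ≈ 416 minutes

r_p = 2440 + 648.9 = 3088.9 km = 3.0889×10⁶ m.
r_a = 2440 + 8541 = 10981 km = 1.0981×10⁷ m.
Semi-major axis a = (r_p + r_a)/2 = (3088.9 + 10981)/2 = 7034.9 km = 7.035×10⁶ m.
By Kepler's third law T = 2π√(a³/μ) = 2π × 3.975×10³ = 2.498×10⁴ s.
= 416.3 minutes.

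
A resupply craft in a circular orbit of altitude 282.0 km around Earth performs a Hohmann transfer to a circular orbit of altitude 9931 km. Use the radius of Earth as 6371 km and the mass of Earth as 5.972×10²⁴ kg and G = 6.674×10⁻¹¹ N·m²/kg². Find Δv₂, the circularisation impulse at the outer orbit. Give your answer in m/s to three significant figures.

μ = GM = 6.674×10⁻¹¹ × 5.972×10²⁴ = 3.986×10¹⁴ m³/s².
r₁ = 6371 + 282.0 = 6653.0 km = 6.6530×10⁶ m.
r₂ = 6371 + 9931 = 16302 km = 1.6302×10⁷ m.
Transfer ellipse a_t = (r₁ + r₂)/2 = 1.148×10⁷ m.
At r₁: circular v_c1 = √(μ/r₁) = 7740 m/s; transfer-perigee v_p = √[μ(2/r₁ − 1/a_t)] = 9224 m/s.
At r₂: circular v_c2 = √(μ/r₂) = 4945 m/s; transfer-apogee v_a = √[μ(2/r₂ − 1/a_t)] = 3765 m/s.
Δv₂ = v_c2 − v_a = 1180 m/s.

Δv ≈ 1180 m/s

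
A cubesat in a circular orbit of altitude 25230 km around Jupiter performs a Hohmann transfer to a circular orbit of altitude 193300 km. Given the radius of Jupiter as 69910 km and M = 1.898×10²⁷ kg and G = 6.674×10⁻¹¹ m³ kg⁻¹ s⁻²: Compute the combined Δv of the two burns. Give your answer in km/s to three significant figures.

Δv_total ≈ 13.7 km/s

μ = GM = 6.674×10⁻¹¹ × 1.898×10²⁷ = 1.267×10¹⁷ m³/s².
r₁ = 69910 + 25230 = 95140 km = 9.5140×10⁷ m.
r₂ = 69910 + 193300 = 263210 km = 2.6321×10⁸ m.
Transfer ellipse a_t = (r₁ + r₂)/2 = 1.792×10⁸ m.
At r₁: circular v_c1 = √(μ/r₁) = 36490 m/s; transfer-perijove v_p = √[μ(2/r₁ − 1/a_t)] = 44230 m/s.
Δv₁ = v_p − v_c1 = 7737 m/s.
At r₂: circular v_c2 = √(μ/r₂) = 21940 m/s; transfer-apojove v_a = √[μ(2/r₂ − 1/a_t)] = 15990 m/s.
Δv₂ = v_c2 − v_a = 5952 m/s.
Total Δv = Δv₁ + Δv₂ = 13690 m/s = 13.69 km/s.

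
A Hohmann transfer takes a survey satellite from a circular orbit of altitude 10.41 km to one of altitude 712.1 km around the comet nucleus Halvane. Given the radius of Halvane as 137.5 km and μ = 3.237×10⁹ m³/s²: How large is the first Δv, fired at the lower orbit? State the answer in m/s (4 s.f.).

r₁ = 137.5 + 10.41 = 147.91 km = 1.4791×10⁵ m.
r₂ = 137.5 + 712.1 = 849.60 km = 8.4960×10⁵ m.
Transfer ellipse a_t = (r₁ + r₂)/2 = 4.988×10⁵ m.
At r₁: circular v_c1 = √(μ/r₁) = 147.9 m/s; transfer-periapsis v_p = √[μ(2/r₁ − 1/a_t)] = 193.1 m/s.
Δv₁ = v_p − v_c1 = 45.14 m/s.

Δv ≈ 45.14 m/s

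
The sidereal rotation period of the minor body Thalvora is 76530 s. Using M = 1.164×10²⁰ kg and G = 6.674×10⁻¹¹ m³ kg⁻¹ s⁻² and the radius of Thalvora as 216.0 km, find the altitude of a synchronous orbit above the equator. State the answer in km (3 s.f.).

μ = GM = 6.674×10⁻¹¹ × 1.164×10²⁰ = 7.769×10⁹ m³/s².
A synchronous orbit has period T, so by Kepler's third law a = (μT²/4π²)^(1/3).
μT²/4π² = 7.769×10⁹ × (7.653×10⁴)² / 39.48 = 1.153×10¹⁸ m³.
a = 1.048×10⁶ m = 1048.4 km.
Altitude h = a − R = 1048.4 − 216.0 = 832.45 km.

h_sync ≈ 832 km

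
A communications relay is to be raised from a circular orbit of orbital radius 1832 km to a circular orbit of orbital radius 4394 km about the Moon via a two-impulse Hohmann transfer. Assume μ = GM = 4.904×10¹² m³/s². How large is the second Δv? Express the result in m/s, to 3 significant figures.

Δv ≈ 246 m/s

r₁ = 1832 km = 1.832×10⁶ m.
r₂ = 4394 km = 4.394×10⁶ m.
Transfer ellipse a_t = (r₁ + r₂)/2 = 3.113×10⁶ m.
At r₁: circular v_c1 = √(μ/r₁) = 1636 m/s; transfer-perilune v_p = √[μ(2/r₁ − 1/a_t)] = 1944 m/s.
At r₂: circular v_c2 = √(μ/r₂) = 1056 m/s; transfer-apolune v_a = √[μ(2/r₂ − 1/a_t)] = 810.4 m/s.
Δv₂ = v_c2 − v_a = 246.0 m/s.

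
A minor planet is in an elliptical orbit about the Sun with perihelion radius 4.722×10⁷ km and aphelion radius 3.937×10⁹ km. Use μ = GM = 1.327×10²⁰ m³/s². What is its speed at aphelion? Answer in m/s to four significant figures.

Semi-major axis a = (r_p + r_a)/2 = 1.9921×10⁹ km = 1.992×10¹² m.
Vis-viva: v² = μ(2/r − 1/a) = 1.327×10²⁰ × (5.080×10⁻¹³ − 5.020×10⁻¹³) = 7.989×10⁵ m²/s².
v = 893.8 m/s.

v ≈ 893.8 m/s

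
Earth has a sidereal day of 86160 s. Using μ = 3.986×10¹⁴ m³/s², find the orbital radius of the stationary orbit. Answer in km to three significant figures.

r_sync ≈ 42200 km

A synchronous orbit has period T, so by Kepler's third law a = (μT²/4π²)^(1/3).
μT²/4π² = 3.986×10¹⁴ × (8.616×10⁴)² / 39.48 = 7.495×10²² m³.
a = 4.216×10⁷ m = 42163 km.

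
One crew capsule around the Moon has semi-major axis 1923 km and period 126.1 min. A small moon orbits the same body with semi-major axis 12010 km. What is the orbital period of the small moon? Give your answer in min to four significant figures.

T₂ ≈ 1968 min

Kepler's third law: T² ∝ a³, so T₂ = T₁ (a₂/a₁)^(3/2).
a₂/a₁ = 6.245, (a₂/a₁)^(3/2) = 15.61.
T₂ = 126.1 × 15.61 = 1968 min.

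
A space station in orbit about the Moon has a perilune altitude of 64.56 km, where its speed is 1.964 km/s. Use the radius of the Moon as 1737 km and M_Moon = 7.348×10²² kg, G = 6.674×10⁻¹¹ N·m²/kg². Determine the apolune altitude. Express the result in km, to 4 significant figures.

μ = GM = 6.674×10⁻¹¹ × 7.348×10²² = 4.904×10¹² m³/s².
r_p = 1737 + 64.56 = 1801.6 km = 1.802×10⁶ m.
Specific energy ε = v²/2 − μ/r = -7.935×10⁵ J/kg, so a = −μ/(2ε) = 3.090×10⁶ m.
The apsides satisfy r_p + r_a = 2a, so the apolune radius is 2a − r_p = 4.379×10⁶ m = 4379.0 km.
Apolune altitude = 4379.0 − 1737 = 2642.0 km.

apolune altitude ≈ 2642 km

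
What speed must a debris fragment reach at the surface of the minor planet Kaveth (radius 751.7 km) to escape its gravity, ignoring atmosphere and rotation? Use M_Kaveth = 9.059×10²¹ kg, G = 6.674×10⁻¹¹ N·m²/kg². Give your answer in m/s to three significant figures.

μ = GM = 6.674×10⁻¹¹ × 9.059×10²¹ = 6.046×10¹¹ m³/s².
r = R = 7.517×10⁵ m.
Escape speed v_esc = √(2μ/r) = √(2 × 6.046×10¹¹ / 7.517×10⁵) = √(1.609×10⁶) = 1268 m/s.

v_esc ≈ 1270 m/s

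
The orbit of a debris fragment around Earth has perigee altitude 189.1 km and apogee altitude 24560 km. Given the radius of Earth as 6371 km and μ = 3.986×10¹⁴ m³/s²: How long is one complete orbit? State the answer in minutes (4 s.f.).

T ≈ 425.7 minutes

r_p = 6371 + 189.1 = 6560.1 km = 6.5601×10⁶ m.
r_a = 6371 + 24560 = 30931 km = 3.0931×10⁷ m.
Semi-major axis a = (r_p + r_a)/2 = (6560.1 + 30931)/2 = 18746 km = 1.875×10⁷ m.
By Kepler's third law T = 2π√(a³/μ) = 2π × 4.065×10³ = 2.554×10⁴ s.
= 425.7 minutes.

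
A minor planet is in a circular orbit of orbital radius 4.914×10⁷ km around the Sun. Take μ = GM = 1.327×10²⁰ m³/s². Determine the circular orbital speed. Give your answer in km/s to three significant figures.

r = 4.914×10⁷ km = 4.914×10¹⁰ m.
For a circular orbit v = √(μ/r) = √(1.327×10²⁰ / 4.914×10¹⁰) = √(2.700×10⁹) = 51970 m/s.
That is 51.97 km/s.

v ≈ 52.0 km/s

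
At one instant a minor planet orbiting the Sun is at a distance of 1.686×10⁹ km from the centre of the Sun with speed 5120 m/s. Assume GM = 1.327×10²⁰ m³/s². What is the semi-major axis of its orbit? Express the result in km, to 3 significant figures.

r = 1.686×10¹² m.
Specific orbital energy ε = v²/2 − μ/r = (5120)²/2 − 1.327×10²⁰/1.686×10¹² = -6.560×10⁷ J/kg.
Since ε = −μ/(2a), a = −μ/(2ε) = 1.011×10¹² m = 1.0114×10⁹ km.

a ≈ 1.01×10⁹ km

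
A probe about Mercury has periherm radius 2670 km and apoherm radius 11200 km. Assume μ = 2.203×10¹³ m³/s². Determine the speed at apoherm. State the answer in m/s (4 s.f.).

v ≈ 870.2 m/s

Semi-major axis a = (r_p + r_a)/2 = 6935.0 km = 6.935×10⁶ m.
Vis-viva: v² = μ(2/r − 1/a) = 2.203×10¹³ × (1.786×10⁻⁷ − 1.442×10⁻⁷) = 7.573×10⁵ m²/s².
v = 870.2 m/s.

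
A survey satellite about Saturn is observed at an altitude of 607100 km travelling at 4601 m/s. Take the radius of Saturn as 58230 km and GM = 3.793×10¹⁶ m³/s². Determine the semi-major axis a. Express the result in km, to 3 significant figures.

r = 58230 + 607100 = 6.6533×10⁵ km = 6.653×10⁸ m.
Specific orbital energy ε = v²/2 − μ/r = (4601)²/2 − 3.793×10¹⁶/6.653×10⁸ = -4.642×10⁷ J/kg.
Since ε = −μ/(2a), a = −μ/(2ε) = 4.085×10⁸ m = 4.0851×10⁵ km.

a ≈ 4.09×10⁵ km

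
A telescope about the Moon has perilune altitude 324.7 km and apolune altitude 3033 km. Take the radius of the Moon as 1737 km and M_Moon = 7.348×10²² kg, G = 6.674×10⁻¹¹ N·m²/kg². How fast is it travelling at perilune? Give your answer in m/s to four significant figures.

v ≈ 1823 m/s

μ = GM = 6.674×10⁻¹¹ × 7.348×10²² = 4.904×10¹² m³/s².
r_p = 1737 + 324.7 = 2061.7 km = 2.0617×10⁶ m.
r_a = 1737 + 3033 = 4770.0 km = 4.7700×10⁶ m.
Semi-major axis a = (r_p + r_a)/2 = 3415.8 km = 3.416×10⁶ m.
Vis-viva: v² = μ(2/r − 1/a) = 4.904×10¹² × (9.701×10⁻⁷ − 2.928×10⁻⁷) = 3.322×10⁶ m²/s².
v = 1823 m/s.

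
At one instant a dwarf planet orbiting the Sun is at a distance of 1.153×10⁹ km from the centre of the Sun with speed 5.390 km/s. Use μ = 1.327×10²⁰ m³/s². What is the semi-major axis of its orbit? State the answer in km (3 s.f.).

a ≈ 6.60×10⁸ km

r = 1.153×10¹² m.
Specific orbital energy ε = v²/2 − μ/r = (5390)²/2 − 1.327×10²⁰/1.153×10¹² = -1.006×10⁸ J/kg.
Since ε = −μ/(2a), a = −μ/(2ε) = 6.598×10¹¹ m = 6.5977×10⁸ km.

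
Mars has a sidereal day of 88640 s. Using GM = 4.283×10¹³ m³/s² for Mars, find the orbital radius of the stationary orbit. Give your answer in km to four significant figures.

r_sync ≈ 20430 km

A synchronous orbit has period T, so by Kepler's third law a = (μT²/4π²)^(1/3).
μT²/4π² = 4.283×10¹³ × (8.864×10⁴)² / 39.48 = 8.524×10²¹ m³.
a = 2.043×10⁷ m = 20428 km.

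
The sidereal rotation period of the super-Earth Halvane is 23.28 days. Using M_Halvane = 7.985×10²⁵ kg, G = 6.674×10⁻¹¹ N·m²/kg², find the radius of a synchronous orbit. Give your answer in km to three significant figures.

μ = GM = 6.674×10⁻¹¹ × 7.985×10²⁵ = 5.329×10¹⁵ m³/s².
T = 23.28 days = 2.011×10⁶ s.
A synchronous orbit has period T, so by Kepler's third law a = (μT²/4π²)^(1/3).
μT²/4π² = 5.329×10¹⁵ × (2.011×10⁶)² / 39.48 = 5.461×10²⁶ m³.
a = 8.174×10⁸ m = 8.1739×10⁵ km.

r_sync ≈ 8.17×10⁵ km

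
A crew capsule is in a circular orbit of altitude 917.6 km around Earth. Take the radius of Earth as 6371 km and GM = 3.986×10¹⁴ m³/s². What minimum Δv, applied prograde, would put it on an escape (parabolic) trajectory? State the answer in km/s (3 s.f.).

r = 6371 + 917.6 = 7288.6 km = 7.2886×10⁶ m.
Circular speed v_c = √(μ/r) = 7395 m/s.
Escape speed v_esc = √(2μ/r) = √2 × v_c = 10460 m/s.
Δv = v_esc − v_c = 3063 m/s = 3.063 km/s.

Δv ≈ 3.06 km/s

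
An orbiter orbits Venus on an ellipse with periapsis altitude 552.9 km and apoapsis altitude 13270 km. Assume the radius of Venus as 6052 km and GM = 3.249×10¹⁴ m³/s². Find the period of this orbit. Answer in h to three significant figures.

r_p = 6052 + 552.9 = 6604.9 km = 6.6049×10⁶ m.
r_a = 6052 + 13270 = 19322 km = 1.9322×10⁷ m.
Semi-major axis a = (r_p + r_a)/2 = (6604.9 + 19322)/2 = 12963 km = 1.296×10⁷ m.
By Kepler's third law T = 2π√(a³/μ) = 2π × 2.589×10³ = 1.627×10⁴ s.
= 4.519 h.

T ≈ 4.52 h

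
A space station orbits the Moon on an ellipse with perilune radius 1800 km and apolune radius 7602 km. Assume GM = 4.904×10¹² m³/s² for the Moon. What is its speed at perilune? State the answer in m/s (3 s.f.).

Semi-major axis a = (r_p + r_a)/2 = 4701.0 km = 4.701×10⁶ m.
Vis-viva: v² = μ(2/r − 1/a) = 4.904×10¹² × (1.111×10⁻⁶ − 2.127×10⁻⁷) = 4.406×10⁶ m²/s².
v = 2099 m/s.

v ≈ 2100 m/s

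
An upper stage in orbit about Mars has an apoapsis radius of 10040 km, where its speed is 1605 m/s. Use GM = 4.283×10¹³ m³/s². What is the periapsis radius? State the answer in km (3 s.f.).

periapsis radius ≈ 4340 km

r_a = 1.004×10⁷ m.
Specific energy ε = v²/2 − μ/r = -2.978×10⁶ J/kg, so a = −μ/(2ε) = 7.191×10⁶ m.
The apsides satisfy r_p + r_a = 2a, so the periapsis radius is 2a − r_a = 4.343×10⁶ m = 4342.5 km.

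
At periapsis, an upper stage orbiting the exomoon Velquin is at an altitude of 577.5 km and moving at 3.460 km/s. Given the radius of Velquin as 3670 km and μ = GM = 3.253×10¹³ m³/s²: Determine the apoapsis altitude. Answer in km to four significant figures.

apoapsis altitude ≈ 11530 km

r_p = 3670 + 577.5 = 4247.5 km = 4.248×10⁶ m.
Specific energy ε = v²/2 − μ/r = -1.673×10⁶ J/kg, so a = −μ/(2ε) = 9.723×10⁶ m.
The apsides satisfy r_p + r_a = 2a, so the apoapsis radius is 2a − r_p = 1.520×10⁷ m = 15199 km.
Apoapsis altitude = 15199 − 3670 = 11529 km.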